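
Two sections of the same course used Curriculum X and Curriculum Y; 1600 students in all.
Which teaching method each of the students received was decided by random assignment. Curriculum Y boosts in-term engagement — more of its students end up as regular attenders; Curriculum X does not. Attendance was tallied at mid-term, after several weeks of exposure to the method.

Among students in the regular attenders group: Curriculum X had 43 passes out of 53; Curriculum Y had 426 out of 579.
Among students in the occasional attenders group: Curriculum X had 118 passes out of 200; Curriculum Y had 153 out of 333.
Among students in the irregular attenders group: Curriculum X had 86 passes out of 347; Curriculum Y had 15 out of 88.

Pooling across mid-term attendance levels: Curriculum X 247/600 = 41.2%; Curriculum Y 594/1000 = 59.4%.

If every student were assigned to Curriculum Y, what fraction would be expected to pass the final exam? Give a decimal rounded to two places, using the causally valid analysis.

0.59

Stratifying would compare teaching methods among students the teaching methods themselves sorted into mid-term attendance groups — a form of selection on an intermediate. The unconditioned pooled rates give the total causal effect.
So P(outcome | do(Curriculum Y)) is just the pooled rate for Curriculum Y: 594/1000 = 0.594.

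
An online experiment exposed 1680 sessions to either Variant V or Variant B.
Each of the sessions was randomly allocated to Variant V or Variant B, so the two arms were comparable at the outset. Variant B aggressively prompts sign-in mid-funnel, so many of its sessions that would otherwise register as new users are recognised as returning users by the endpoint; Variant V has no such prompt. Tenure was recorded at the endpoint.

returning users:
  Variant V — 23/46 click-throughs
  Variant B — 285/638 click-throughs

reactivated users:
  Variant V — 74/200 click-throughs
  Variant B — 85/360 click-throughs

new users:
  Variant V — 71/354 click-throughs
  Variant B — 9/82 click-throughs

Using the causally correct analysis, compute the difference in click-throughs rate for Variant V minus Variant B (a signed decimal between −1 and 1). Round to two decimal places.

-0.07

User tenure lies on the pathway variant → user tenure → outcome, so adjusting for it blocks the indirect effect. For the total causal effect of variant, use the unadjusted pooled rates.
The causal difference is the pooled difference: 0.280 − 0.351 = -0.071.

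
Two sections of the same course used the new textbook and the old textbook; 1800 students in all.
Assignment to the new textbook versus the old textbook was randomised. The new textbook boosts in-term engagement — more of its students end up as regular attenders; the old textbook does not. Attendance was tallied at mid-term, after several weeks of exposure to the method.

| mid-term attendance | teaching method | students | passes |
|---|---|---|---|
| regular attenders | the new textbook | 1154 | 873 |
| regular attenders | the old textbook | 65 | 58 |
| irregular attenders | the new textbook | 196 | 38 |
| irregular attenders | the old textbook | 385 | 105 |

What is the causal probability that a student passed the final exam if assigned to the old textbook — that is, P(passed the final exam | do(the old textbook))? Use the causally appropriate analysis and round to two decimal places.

the old textbook is higher inside every mid-term attendance stratum but the new textbook is higher in aggregate. Whether to stratify depends on how mid-term attendance relates to the teaching method.
Mid-term attendance lies on the pathway teaching method → mid-term attendance → outcome, so adjusting for it blocks the indirect effect. For the total causal effect of teaching method, use the unadjusted pooled rates.
So P(outcome | do(the old textbook)) is just the pooled rate for the old textbook: 163/450 = 0.362.

0.36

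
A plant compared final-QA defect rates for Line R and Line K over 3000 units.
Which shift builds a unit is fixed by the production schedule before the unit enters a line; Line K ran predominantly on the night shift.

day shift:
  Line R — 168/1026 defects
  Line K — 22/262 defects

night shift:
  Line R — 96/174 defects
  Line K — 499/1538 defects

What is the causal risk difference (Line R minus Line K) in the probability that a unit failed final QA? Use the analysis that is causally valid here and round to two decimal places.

+0.16

Shift satisfies the back-door criterion: it is not a descendant of the line, and it blocks the spurious path from line to outcome. Adjusting for it (i.e., using the within-shift rates) gives the causal effect.
Adjusting over the population distribution of shift: 0.429·(0.164−0.084) + 0.571·(0.552−0.324) = +0.164.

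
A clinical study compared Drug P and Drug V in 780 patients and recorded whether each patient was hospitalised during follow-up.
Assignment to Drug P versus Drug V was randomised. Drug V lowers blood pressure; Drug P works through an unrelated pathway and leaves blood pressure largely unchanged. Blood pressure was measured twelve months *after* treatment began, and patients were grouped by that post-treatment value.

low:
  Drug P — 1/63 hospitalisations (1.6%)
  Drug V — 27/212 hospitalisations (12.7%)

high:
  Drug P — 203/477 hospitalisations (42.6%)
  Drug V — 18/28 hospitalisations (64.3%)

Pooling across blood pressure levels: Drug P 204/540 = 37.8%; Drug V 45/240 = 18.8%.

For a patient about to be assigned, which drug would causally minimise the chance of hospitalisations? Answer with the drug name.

Drug V

The blood pressure-specific comparison favours Drug P throughout, but the pooled figures favour Drug V. The question is whether to condition on blood pressure.
Blood pressure is downstream of the drug. One should not condition on a consequence of treatment, so the overall rates are the right comparison.
Pooled: Drug P 37.8% vs Drug V 18.8%; Drug V is lower overall.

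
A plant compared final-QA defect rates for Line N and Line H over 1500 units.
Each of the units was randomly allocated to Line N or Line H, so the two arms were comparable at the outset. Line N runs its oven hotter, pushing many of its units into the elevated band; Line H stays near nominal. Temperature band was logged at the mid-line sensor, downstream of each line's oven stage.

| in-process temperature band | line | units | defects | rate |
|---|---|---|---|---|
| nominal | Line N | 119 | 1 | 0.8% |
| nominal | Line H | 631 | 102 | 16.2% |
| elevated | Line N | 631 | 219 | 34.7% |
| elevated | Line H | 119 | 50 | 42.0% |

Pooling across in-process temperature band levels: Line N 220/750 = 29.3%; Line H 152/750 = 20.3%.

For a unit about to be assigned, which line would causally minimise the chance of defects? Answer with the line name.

The in-process temperature band-specific comparison favours Line N throughout, but the pooled figures favour Line H. The question is whether to condition on in-process temperature band.
In-process temperature band is recorded after the line and is itself shifted by it — it sits on the causal path from line to outcome. Conditioning on a mediator would strip out part of the effect we want; the pooled comparison gives the total causal effect.
Pooled: Line N 29.3% vs Line H 20.3%; Line H is lower overall.

Line H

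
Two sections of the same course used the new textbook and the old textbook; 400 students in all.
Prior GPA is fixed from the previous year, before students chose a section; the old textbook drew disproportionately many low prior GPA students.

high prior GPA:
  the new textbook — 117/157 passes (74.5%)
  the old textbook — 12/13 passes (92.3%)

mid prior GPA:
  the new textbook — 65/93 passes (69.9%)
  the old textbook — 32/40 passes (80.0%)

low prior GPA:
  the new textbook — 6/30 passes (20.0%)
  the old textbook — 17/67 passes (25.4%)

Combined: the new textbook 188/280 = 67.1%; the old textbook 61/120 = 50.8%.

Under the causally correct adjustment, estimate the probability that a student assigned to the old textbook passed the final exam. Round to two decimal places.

Within every prior GPA band level the old textbook has the higher rate, yet pooled the new textbook does — Simpson's reversal.
Nothing the teaching method does changes prior GPA band; the imbalance is an allocation artefact. With prior GPA band also predicting the outcome, the pooled figure is confounded, and the within-stratum comparison is the causal one.
Standardising the old textbook to the population prior GPA band mix: 0.425·12/13 + 0.333·32/40 + 0.242·17/67 = 0.720.

0.72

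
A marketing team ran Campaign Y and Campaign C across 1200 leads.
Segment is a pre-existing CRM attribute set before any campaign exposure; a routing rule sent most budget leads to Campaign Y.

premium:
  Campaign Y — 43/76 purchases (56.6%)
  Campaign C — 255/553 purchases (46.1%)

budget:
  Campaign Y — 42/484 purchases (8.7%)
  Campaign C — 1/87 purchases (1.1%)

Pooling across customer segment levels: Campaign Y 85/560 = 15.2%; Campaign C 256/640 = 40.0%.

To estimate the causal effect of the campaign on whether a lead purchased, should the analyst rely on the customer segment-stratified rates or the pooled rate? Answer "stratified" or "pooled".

stratified

Within every customer segment level Campaign Y has the higher rate, yet pooled Campaign C does — Simpson's reversal.
Customer segment differs across campaigns for reasons unrelated to any effect of the campaign itself, and it separately predicts the outcome — a classic confounder. We must compare within customer segment levels.
Within each level — premium: 56.6% vs 46.1%; budget: 8.7% vs 1.1% — Campaign Y is higher every time.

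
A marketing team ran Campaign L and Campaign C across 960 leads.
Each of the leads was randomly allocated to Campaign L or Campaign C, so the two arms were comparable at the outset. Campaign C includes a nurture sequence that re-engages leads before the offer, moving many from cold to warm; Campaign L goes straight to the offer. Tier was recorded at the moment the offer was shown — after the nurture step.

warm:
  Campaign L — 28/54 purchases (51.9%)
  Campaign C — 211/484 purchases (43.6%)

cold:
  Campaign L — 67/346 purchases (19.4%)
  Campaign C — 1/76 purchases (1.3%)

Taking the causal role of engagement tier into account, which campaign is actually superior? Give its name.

Within every engagement tier level Campaign L has the higher rate, yet pooled Campaign C does — Simpson's reversal.
Engagement tier here is a post-treatment variable shaped by the campaign; conditioning on it would introduce bias rather than remove it. The overall comparison is the causal one.
Pooled: Campaign L 23.8% vs Campaign C 37.9%; Campaign C is higher overall.

Campaign C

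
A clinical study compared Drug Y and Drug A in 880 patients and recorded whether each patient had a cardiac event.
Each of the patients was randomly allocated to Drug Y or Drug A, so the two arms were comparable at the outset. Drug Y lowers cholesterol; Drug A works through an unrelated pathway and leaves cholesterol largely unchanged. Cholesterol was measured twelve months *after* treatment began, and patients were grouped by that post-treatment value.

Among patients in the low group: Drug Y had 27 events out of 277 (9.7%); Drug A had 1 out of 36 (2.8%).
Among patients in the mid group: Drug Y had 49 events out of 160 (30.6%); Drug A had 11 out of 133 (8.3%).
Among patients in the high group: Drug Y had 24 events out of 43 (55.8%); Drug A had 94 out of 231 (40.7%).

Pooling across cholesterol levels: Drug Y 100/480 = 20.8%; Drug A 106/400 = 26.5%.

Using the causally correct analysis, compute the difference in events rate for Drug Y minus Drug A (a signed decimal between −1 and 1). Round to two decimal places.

The cholesterol-specific comparison favours Drug A throughout, but the pooled figures favour Drug Y. The question is whether to condition on cholesterol.
The distribution of cholesterol is itself part of what the drug does — it is an intermediate outcome. Holding it fixed would remove that part of the effect; the total effect is the pooled difference.
The causal difference is the pooled difference: 0.208 − 0.265 = -0.057.

-0.06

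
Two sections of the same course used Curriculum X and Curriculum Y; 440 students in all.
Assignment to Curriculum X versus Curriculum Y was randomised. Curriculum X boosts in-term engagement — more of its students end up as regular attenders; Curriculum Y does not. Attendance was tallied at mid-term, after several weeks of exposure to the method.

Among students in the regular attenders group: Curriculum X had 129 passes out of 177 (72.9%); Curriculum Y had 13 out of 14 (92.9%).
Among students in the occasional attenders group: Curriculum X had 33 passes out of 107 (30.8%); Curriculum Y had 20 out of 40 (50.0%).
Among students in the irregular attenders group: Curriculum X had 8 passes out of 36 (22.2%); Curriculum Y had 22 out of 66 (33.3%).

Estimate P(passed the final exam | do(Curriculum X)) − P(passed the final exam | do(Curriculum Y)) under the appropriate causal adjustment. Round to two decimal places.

+0.07

Mid-term attendance is recorded after the teaching method and is itself shifted by it — it sits on the causal path from teaching method to outcome. Conditioning on a mediator would strip out part of the effect we want; the pooled comparison gives the total causal effect.
The causal difference is the pooled difference: 0.531 − 0.458 = +0.073.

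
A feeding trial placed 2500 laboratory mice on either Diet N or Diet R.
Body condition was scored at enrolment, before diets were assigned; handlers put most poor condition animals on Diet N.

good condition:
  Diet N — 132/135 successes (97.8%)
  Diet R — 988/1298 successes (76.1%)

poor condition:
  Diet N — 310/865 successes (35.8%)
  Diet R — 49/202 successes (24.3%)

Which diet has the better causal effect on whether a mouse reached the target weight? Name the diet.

Starting body condition is set before the diet has any effect — it is not caused by the diet — and it independently drives the outcome. That makes it a confounder, so the causal comparison is within starting body condition levels.
Within each level — good condition: 97.8% vs 76.1%; poor condition: 35.8% vs 24.3% — Diet N is higher every time.

Diet N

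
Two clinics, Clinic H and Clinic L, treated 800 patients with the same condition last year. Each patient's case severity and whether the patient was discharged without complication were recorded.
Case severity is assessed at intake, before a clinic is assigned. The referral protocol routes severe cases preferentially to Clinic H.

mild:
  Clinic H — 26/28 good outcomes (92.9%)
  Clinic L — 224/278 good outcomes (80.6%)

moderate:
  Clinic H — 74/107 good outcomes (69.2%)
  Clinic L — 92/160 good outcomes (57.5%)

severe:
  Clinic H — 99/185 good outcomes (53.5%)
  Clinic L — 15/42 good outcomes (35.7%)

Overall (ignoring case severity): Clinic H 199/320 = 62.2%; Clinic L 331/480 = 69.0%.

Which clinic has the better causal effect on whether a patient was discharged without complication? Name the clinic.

The case severity-specific comparison favours Clinic H throughout, but the pooled figures favour Clinic L. The question is whether to condition on case severity.
Nothing the clinic does changes case severity; the imbalance is an allocation artefact. With case severity also predicting the outcome, the pooled figure is confounded, and the within-stratum comparison is the causal one.
Within each level — mild: 92.9% vs 80.6%; moderate: 69.2% vs 57.5%; severe: 53.5% vs 35.7% — Clinic H is higher every time.

Clinic H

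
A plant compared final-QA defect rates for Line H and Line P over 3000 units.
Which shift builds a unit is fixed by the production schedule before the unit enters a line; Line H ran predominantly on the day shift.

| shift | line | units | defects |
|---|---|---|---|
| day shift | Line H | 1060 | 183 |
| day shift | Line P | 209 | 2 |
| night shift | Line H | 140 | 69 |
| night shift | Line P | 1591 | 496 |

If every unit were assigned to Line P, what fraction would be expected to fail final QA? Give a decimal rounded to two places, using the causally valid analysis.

0.18

Shift satisfies the back-door criterion: it is not a descendant of the line, and it blocks the spurious path from line to outcome. Adjusting for it (i.e., using the within-shift rates) gives the causal effect.
Standardising Line P to the population shift mix: 0.423·2/209 + 0.577·496/1591 = 0.184.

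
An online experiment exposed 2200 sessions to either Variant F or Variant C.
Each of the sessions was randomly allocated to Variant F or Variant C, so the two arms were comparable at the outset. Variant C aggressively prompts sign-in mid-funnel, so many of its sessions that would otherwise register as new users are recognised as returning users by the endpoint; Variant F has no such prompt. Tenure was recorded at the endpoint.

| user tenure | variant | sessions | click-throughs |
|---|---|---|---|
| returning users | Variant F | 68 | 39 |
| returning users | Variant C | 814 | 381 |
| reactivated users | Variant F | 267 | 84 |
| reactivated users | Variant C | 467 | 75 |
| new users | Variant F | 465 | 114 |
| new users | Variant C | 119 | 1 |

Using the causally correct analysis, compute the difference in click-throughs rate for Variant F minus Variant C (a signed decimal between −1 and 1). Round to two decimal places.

Variant F is higher inside every user tenure stratum but Variant C is higher in aggregate. Whether to stratify depends on how user tenure relates to the variant.
The distribution of user tenure is itself part of what the variant does — it is an intermediate outcome. Holding it fixed would remove that part of the effect; the total effect is the pooled difference.
The causal difference is the pooled difference: 0.296 − 0.326 = -0.030.

-0.03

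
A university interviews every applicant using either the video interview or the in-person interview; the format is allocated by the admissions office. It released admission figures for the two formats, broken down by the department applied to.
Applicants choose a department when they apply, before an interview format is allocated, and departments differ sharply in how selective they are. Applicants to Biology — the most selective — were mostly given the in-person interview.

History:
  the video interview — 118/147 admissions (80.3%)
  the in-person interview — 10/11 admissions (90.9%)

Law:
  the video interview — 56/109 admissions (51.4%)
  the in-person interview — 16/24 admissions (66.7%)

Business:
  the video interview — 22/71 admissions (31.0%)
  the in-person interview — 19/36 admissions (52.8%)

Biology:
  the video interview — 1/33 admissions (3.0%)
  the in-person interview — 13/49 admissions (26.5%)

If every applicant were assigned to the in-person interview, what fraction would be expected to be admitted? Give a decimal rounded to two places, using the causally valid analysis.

Department satisfies the back-door criterion: it is not a descendant of the interview format, and it blocks the spurious path from interview format to outcome. Adjusting for it (i.e., using the within-department rates) gives the causal effect.
Standardising the in-person interview to the population department mix: 0.329·10/11 + 0.277·16/24 + 0.223·19/36 + 0.171·13/49 = 0.647.

0.65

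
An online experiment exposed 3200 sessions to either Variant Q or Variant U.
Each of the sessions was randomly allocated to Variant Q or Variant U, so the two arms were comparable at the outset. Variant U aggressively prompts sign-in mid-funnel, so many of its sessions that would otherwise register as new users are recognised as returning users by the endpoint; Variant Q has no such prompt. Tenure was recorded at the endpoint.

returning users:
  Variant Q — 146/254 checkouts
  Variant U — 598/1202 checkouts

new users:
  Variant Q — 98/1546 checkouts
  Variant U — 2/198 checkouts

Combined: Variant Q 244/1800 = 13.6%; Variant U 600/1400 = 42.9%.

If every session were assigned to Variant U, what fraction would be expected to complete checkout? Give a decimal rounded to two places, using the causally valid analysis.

0.43

User tenure lies on the pathway variant → user tenure → outcome, so adjusting for it blocks the indirect effect. For the total causal effect of variant, use the unadjusted pooled rates.
So P(outcome | do(Variant U)) is just the pooled rate for Variant U: 600/1400 = 0.429.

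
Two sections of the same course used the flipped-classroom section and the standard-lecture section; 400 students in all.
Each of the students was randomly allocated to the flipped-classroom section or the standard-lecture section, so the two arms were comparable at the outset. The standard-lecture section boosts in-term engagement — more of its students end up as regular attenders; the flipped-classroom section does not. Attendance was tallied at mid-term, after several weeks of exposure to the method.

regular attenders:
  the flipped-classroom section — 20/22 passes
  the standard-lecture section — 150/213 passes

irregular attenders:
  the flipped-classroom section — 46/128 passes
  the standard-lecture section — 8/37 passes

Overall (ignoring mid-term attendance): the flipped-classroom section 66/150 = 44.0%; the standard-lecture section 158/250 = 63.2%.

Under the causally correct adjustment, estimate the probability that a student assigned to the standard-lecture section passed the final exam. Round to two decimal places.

the flipped-classroom section is higher inside every mid-term attendance stratum but the standard-lecture section is higher in aggregate. Whether to stratify depends on how mid-term attendance relates to the teaching method.
Mid-term attendance is downstream of the teaching method. One should not condition on a consequence of treatment, so the overall rates are the right comparison.
So P(outcome | do(the standard-lecture section)) is just the pooled rate for the standard-lecture section: 158/250 = 0.632.

0.63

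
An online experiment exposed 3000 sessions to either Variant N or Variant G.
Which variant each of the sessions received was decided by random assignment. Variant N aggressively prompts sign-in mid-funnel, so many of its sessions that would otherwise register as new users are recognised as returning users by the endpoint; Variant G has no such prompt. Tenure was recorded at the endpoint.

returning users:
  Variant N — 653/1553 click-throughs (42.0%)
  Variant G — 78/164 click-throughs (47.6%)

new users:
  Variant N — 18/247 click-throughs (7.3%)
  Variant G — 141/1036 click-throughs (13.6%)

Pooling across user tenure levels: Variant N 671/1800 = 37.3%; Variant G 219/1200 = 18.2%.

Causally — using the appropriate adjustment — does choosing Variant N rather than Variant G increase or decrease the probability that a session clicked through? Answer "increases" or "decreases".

increases

The user tenure-specific comparison favours Variant G throughout, but the pooled figures favour Variant N. The question is whether to condition on user tenure.
The distribution of user tenure is itself part of what the variant does — it is an intermediate outcome. Holding it fixed would remove that part of the effect; the total effect is the pooled difference.
Pooled: Variant N 37.3% vs Variant G 18.2%; Variant N is higher overall.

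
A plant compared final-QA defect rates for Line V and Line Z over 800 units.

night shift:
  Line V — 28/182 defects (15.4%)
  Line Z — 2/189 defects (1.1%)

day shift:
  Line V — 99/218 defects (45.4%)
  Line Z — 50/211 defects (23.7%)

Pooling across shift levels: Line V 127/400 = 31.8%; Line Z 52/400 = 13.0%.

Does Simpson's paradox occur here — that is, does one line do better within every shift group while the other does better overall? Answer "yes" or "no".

Within each shift level (night shift 15.4% vs 1.1%; day shift 45.4% vs 23.7%), Line Z has the lower rate every time. Pooled: 31.8% vs 13.0% — Line Z has the lower rate overall. They agree.

no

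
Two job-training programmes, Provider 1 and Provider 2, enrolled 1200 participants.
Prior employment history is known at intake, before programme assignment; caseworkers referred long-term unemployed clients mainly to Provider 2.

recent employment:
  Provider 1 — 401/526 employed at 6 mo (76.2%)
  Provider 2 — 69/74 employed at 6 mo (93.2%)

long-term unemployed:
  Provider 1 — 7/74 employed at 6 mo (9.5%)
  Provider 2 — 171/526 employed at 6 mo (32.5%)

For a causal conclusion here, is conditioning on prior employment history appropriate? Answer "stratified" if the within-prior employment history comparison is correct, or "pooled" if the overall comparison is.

stratified

Prior employment history satisfies the back-door criterion: it is not a descendant of the programme, and it blocks the spurious path from programme to outcome. Adjusting for it (i.e., using the within-prior employment history rates) gives the causal effect.
Within each level — recent employment: 76.2% vs 93.2%; long-term unemployed: 9.5% vs 32.5% — Provider 2 is higher every time.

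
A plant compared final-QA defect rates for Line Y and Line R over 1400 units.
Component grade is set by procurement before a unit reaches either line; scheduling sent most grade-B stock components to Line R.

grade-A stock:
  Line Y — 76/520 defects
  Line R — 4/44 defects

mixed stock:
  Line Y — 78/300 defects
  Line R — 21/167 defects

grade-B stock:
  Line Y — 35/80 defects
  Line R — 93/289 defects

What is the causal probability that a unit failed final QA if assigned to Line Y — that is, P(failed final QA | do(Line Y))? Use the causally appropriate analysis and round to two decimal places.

0.26

Component grade is set before the line has any effect — it is not caused by the line — and it independently drives the outcome. That makes it a confounder, so the causal comparison is within component grade levels.
Standardising Line Y to the population component grade mix: 0.403·76/520 + 0.334·78/300 + 0.264·35/80 = 0.261.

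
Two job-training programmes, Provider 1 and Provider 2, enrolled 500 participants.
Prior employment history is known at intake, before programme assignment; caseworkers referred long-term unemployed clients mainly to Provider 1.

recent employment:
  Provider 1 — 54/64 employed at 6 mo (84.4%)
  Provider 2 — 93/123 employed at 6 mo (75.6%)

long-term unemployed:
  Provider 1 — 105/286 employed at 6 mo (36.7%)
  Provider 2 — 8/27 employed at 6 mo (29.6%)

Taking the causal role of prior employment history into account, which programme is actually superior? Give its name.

Prior employment history satisfies the back-door criterion: it is not a descendant of the programme, and it blocks the spurious path from programme to outcome. Adjusting for it (i.e., using the within-prior employment history rates) gives the causal effect.
Within each level — recent employment: 84.4% vs 75.6%; long-term unemployed: 36.7% vs 29.6% — Provider 1 is higher every time.

Provider 1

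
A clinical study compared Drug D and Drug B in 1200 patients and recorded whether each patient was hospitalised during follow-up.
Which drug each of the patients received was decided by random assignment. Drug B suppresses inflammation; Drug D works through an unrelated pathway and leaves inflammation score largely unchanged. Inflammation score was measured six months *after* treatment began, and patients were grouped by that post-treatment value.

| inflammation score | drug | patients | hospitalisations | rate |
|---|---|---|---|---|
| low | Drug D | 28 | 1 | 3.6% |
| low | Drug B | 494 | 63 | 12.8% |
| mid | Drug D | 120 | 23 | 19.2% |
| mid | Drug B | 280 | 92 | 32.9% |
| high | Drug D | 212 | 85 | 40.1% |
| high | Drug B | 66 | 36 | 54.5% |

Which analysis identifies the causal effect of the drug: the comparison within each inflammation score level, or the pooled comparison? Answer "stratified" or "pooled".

pooled

Drug D is lower inside every inflammation score stratum but Drug B is lower in aggregate. Whether to stratify depends on how inflammation score relates to the drug.
Because the drug influences inflammation score, inflammation score is a post-treatment mediator, not a confounder. Stratifying on it would bias the estimate; the causal effect is the crude pooled difference.
Pooled: Drug D 30.3% vs Drug B 22.7%; Drug B is lower overall.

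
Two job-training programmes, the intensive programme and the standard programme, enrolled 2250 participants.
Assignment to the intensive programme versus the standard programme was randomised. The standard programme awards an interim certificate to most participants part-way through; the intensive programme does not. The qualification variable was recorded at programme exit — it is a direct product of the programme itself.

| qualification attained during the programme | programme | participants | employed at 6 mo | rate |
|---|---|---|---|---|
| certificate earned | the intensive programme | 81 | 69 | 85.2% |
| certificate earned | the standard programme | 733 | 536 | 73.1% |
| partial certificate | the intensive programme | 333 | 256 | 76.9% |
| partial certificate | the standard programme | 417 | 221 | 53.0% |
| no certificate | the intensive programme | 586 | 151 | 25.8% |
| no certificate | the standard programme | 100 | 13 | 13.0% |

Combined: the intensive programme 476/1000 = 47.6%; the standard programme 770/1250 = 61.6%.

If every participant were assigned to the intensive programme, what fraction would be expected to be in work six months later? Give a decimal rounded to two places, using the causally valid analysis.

0.48

Qualification attained during the programme lies on the pathway programme → qualification attained during the programme → outcome, so adjusting for it blocks the indirect effect. For the total causal effect of programme, use the unadjusted pooled rates.
So P(outcome | do(the intensive programme)) is just the pooled rate for the intensive programme: 476/1000 = 0.476.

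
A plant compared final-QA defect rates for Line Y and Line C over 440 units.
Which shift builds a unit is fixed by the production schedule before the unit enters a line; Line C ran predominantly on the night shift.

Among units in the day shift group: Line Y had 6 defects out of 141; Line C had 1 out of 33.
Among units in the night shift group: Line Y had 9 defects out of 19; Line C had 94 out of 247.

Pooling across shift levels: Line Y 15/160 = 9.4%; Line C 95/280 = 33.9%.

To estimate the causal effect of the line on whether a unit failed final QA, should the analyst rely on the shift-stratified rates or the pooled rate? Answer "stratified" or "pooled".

The shift-specific comparison favours Line C throughout, but the pooled figures favour Line Y. The question is whether to condition on shift.
Shift satisfies the back-door criterion: it is not a descendant of the line, and it blocks the spurious path from line to outcome. Adjusting for it (i.e., using the within-shift rates) gives the causal effect.
Within each level — day shift: 4.3% vs 3.0%; night shift: 47.4% vs 38.1% — Line C is lower every time.

stratified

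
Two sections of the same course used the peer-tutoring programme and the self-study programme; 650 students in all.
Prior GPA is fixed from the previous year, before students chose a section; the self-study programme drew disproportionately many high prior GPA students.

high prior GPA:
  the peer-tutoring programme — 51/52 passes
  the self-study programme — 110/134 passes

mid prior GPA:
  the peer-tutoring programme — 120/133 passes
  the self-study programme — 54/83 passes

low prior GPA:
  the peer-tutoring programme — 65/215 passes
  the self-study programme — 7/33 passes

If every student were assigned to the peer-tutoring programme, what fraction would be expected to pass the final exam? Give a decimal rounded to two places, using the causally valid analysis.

0.70

the peer-tutoring programme is higher inside every prior GPA band stratum but the self-study programme is higher in aggregate. Whether to stratify depends on how prior GPA band relates to the teaching method.
Prior GPA band is set before the teaching method has any effect — it is not caused by the teaching method — and it independently drives the outcome. That makes it a confounder, so the causal comparison is within prior GPA band levels.
Standardising the peer-tutoring programme to the population prior GPA band mix: 0.286·51/52 + 0.332·120/133 + 0.382·65/215 = 0.696.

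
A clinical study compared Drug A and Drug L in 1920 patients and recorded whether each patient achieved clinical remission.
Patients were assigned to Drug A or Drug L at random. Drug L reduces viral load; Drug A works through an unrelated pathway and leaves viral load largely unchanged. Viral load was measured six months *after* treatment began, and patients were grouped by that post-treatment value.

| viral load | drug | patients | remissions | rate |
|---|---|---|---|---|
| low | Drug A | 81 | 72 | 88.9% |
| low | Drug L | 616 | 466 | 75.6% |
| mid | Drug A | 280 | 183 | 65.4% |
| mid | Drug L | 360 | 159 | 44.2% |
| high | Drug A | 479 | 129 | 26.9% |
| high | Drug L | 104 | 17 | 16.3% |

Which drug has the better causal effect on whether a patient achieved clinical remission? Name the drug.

Drug A is higher inside every viral load stratum but Drug L is higher in aggregate. Whether to stratify depends on how viral load relates to the drug.
Viral load is downstream of the drug. One should not condition on a consequence of treatment, so the overall rates are the right comparison.
Pooled: Drug A 45.7% vs Drug L 59.4%; Drug L is higher overall.

Drug L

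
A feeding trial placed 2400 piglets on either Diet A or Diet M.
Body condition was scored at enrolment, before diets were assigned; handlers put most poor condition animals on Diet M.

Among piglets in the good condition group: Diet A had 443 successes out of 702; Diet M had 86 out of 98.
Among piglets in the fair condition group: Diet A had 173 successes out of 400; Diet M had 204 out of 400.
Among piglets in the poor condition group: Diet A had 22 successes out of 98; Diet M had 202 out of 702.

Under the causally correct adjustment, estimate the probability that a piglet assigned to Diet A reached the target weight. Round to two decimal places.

Since starting body condition is a pre-existing factor (not a product of the diet) and it affects the outcome on its own, it is a confounder. The stratified rates, not the pooled rate, identify the causal effect.
Standardising Diet A to the population starting body condition mix: 0.333·443/702 + 0.333·173/400 + 0.333·22/98 = 0.429.

0.43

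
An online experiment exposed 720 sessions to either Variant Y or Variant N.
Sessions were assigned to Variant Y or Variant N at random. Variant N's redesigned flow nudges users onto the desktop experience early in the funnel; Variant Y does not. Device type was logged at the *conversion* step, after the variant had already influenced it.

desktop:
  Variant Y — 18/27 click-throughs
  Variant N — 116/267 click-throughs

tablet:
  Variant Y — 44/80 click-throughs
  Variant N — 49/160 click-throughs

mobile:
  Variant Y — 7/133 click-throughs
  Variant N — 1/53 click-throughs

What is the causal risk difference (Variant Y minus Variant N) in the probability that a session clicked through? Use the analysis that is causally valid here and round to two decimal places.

-0.06

Within every device type level Variant Y has the higher rate, yet pooled Variant N does — Simpson's reversal.
Because the variant influences device type, device type is a post-treatment mediator, not a confounder. Stratifying on it would bias the estimate; the causal effect is the crude pooled difference.
The causal difference is the pooled difference: 0.287 − 0.346 = -0.058.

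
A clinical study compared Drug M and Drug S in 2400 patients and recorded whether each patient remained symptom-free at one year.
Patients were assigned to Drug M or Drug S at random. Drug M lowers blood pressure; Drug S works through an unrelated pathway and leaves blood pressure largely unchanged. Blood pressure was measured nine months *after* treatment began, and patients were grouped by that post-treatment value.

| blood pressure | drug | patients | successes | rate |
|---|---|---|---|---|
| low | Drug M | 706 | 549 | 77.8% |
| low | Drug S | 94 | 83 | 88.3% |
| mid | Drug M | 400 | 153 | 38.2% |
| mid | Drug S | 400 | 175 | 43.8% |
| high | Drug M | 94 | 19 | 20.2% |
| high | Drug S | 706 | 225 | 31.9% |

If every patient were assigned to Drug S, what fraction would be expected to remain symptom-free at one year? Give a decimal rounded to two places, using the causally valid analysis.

The stratified and pooled comparisons disagree (Drug S wins within each blood pressure; Drug M wins overall), so the answer turns on the causal role of blood pressure.
Blood pressure here is a post-treatment variable shaped by the drug; conditioning on it would introduce bias rather than remove it. The overall comparison is the causal one.
So P(outcome | do(Drug S)) is just the pooled rate for Drug S: 483/1200 = 0.403.

0.40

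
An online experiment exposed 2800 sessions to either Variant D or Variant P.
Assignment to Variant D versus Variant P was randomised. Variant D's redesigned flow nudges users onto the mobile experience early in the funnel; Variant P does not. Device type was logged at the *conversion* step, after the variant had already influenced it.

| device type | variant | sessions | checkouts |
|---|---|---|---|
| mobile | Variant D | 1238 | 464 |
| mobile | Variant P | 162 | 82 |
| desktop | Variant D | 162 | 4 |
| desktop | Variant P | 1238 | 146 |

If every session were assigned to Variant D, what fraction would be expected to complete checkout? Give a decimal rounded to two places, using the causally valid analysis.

0.33

The distribution of device type is itself part of what the variant does — it is an intermediate outcome. Holding it fixed would remove that part of the effect; the total effect is the pooled difference.
So P(outcome | do(Variant D)) is just the pooled rate for Variant D: 468/1400 = 0.334.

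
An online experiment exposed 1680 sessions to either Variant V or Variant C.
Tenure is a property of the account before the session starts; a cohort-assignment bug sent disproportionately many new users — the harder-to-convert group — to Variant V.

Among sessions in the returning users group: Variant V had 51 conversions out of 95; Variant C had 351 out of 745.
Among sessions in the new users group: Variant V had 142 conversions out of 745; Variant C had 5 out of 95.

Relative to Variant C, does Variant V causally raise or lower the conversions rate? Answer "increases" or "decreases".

increases

User tenure differs across variants for reasons unrelated to any effect of the variant itself, and it separately predicts the outcome — a classic confounder. We must compare within user tenure levels.
Within each level — returning users: 53.7% vs 47.1%; new users: 19.1% vs 5.3% — Variant V is higher every time.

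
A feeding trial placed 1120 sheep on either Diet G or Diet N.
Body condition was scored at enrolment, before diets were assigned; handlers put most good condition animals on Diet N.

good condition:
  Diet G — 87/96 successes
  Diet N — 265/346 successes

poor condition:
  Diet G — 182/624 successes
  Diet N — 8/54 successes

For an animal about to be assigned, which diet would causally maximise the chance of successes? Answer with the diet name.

Diet G

Within every starting body condition level Diet G has the higher rate, yet pooled Diet N does — Simpson's reversal.
Nothing the diet does changes starting body condition; the imbalance is an allocation artefact. With starting body condition also predicting the outcome, the pooled figure is confounded, and the within-stratum comparison is the causal one.
Within each level — good condition: 90.6% vs 76.6%; poor condition: 29.2% vs 14.8% — Diet G is higher every time.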